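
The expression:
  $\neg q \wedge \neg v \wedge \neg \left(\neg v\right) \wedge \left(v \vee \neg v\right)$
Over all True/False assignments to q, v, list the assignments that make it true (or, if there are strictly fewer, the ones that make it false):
is never true.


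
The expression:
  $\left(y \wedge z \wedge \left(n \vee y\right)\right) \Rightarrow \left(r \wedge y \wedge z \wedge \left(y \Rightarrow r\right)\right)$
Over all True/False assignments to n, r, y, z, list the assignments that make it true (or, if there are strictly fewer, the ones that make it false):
is false only for:
  n=False, r=False, y=True, z=True;
  n=True, r=False, y=True, z=True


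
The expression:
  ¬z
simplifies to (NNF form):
¬z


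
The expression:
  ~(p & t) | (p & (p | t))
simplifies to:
True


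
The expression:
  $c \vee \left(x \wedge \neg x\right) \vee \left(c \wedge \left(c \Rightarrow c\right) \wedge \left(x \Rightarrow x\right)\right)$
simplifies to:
$c$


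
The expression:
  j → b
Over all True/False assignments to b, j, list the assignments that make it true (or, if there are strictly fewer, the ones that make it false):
is false only for:
  b=False, j=True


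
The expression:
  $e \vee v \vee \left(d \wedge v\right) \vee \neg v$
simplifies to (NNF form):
$\text{True}$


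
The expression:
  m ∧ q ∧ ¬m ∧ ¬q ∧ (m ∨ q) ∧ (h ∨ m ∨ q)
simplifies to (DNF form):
False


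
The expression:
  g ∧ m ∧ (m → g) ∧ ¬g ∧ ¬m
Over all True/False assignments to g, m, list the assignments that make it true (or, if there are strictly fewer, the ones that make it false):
is never true.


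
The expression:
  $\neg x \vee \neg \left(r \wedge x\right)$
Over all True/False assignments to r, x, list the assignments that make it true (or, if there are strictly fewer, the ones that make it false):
is false only for:
  r=True, x=True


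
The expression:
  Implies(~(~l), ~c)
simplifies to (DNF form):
~c | ~l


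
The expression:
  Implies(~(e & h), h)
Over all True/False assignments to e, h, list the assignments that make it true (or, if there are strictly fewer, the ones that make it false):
is true only for:
  e=False, h=True;
  e=True, h=True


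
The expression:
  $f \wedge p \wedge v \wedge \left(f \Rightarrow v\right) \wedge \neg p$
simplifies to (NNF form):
$\text{False}$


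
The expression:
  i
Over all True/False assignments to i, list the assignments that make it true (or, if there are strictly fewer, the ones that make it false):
is true only for:
  i=True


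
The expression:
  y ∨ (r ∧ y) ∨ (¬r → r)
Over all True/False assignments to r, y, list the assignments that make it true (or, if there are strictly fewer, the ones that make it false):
is false only for:
  r=False, y=False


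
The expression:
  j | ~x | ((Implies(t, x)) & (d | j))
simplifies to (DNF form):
d | j | ~x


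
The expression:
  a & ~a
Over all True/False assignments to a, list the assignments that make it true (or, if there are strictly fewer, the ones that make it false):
is never true.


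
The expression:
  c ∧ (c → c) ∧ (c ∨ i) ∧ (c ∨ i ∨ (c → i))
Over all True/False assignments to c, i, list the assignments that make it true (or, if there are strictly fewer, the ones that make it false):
is true only for:
  c=True, i=False;
  c=True, i=True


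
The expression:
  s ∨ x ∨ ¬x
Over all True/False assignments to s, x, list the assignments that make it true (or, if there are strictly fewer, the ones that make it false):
is always true.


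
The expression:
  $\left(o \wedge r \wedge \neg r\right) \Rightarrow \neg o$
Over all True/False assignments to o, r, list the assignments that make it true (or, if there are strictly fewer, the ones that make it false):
is always true.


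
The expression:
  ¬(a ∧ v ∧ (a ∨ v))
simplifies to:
¬a ∨ ¬v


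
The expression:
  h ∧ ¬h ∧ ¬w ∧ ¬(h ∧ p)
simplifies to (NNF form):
False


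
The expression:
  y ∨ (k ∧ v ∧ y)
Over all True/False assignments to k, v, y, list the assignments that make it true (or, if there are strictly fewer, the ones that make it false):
is true only for:
  k=False, v=False, y=True;
  k=False, v=True, y=True;
  k=True, v=False, y=True;
  k=True, v=True, y=True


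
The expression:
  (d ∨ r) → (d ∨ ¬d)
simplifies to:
True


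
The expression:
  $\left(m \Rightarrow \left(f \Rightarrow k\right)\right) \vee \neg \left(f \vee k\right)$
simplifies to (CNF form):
$k \vee \neg f \vee \neg m$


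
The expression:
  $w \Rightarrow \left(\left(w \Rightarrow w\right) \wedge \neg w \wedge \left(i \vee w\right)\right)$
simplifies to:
$\neg w$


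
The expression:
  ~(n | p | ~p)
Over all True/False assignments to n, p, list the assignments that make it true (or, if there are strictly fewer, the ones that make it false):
is never true.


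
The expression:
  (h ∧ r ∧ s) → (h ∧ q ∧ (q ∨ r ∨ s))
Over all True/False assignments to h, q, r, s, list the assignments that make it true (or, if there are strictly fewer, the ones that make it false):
is false only for:
  h=True, q=False, r=True, s=True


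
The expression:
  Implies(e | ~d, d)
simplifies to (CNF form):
d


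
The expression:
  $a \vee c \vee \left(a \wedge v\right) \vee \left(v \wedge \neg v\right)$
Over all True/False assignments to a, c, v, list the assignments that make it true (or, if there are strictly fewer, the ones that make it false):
is false only for:
  a=False, c=False, v=False;
  a=False, c=False, v=True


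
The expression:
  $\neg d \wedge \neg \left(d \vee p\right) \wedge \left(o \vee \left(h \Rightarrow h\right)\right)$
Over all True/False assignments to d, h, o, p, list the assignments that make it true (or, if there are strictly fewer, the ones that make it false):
is true only for:
  d=False, h=False, o=False, p=False;
  d=False, h=False, o=True, p=False;
  d=False, h=True, o=False, p=False;
  d=False, h=True, o=True, p=False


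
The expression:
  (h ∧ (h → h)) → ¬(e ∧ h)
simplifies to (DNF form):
¬e ∨ ¬h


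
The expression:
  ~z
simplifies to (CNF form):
~z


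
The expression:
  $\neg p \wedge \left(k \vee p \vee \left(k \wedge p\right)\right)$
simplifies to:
$k \wedge \neg p$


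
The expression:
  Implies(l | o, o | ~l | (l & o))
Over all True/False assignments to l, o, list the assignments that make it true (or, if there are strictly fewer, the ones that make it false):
is false only for:
  l=True, o=False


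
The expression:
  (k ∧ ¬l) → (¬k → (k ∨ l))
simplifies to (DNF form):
True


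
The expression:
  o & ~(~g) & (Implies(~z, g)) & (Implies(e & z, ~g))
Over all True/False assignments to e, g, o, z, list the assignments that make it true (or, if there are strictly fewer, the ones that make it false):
is true only for:
  e=False, g=True, o=True, z=False;
  e=False, g=True, o=True, z=True;
  e=True, g=True, o=True, z=False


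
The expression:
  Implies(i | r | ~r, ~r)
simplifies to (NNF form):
~r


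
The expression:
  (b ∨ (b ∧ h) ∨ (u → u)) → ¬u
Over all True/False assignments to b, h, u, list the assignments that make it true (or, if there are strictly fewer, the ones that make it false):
is true only for:
  b=False, h=False, u=False;
  b=False, h=True, u=False;
  b=True, h=False, u=False;
  b=True, h=True, u=False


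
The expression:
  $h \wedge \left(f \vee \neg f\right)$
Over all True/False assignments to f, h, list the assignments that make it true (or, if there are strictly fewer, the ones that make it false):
is true only for:
  f=False, h=True;
  f=True, h=True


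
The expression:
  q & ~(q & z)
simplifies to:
q & ~z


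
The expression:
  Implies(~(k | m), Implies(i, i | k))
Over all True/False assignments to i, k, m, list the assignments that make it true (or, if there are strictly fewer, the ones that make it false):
is always true.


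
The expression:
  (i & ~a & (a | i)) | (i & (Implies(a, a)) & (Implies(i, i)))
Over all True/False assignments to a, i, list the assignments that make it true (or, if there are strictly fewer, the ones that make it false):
is true only for:
  a=False, i=True;
  a=True, i=True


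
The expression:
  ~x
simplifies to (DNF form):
~x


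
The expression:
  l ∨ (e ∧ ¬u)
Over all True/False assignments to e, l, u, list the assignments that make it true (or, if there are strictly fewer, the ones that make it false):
is false only for:
  e=False, l=False, u=False;
  e=False, l=False, u=True;
  e=True, l=False, u=True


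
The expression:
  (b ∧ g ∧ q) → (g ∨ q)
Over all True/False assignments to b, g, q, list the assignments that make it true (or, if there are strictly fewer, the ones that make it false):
is always true.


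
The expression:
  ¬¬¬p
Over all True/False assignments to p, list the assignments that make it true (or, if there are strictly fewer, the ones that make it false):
is true only for:
  p=False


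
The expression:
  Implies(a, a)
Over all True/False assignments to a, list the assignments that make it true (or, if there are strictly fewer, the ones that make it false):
is always true.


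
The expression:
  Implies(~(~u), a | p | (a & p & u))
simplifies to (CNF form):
a | p | ~u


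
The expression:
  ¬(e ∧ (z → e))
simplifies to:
¬e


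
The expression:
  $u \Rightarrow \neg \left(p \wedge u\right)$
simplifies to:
$\neg p \vee \neg u$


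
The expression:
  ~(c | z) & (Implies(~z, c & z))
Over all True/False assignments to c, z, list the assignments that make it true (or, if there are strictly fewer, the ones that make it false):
is never true.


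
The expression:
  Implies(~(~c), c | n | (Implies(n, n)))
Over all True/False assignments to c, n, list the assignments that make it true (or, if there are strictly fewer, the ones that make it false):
is always true.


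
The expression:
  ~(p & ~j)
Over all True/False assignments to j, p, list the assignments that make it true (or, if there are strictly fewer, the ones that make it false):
is false only for:
  j=False, p=True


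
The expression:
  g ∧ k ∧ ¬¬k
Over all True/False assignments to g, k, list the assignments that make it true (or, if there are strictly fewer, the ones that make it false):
is true only for:
  g=True, k=True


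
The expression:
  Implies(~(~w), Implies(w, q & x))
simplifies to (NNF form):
~w | (q & x)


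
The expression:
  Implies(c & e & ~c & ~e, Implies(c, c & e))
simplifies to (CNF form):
True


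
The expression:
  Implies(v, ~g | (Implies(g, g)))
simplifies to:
True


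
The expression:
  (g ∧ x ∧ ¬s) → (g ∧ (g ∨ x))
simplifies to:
True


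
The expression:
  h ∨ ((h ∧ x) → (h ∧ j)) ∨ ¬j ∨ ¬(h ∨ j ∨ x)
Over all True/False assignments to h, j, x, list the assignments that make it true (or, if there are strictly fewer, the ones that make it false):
is always true.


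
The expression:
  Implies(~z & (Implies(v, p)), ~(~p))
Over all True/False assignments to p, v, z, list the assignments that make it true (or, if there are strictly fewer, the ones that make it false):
is false only for:
  p=False, v=False, z=False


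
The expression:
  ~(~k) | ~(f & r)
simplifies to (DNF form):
k | ~f | ~r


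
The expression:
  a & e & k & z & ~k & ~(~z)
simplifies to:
False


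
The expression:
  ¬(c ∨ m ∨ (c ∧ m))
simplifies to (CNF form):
¬c ∧ ¬m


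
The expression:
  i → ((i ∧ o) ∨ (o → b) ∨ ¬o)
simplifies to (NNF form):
True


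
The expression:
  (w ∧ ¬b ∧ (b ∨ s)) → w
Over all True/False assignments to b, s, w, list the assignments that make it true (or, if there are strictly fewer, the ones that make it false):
is always true.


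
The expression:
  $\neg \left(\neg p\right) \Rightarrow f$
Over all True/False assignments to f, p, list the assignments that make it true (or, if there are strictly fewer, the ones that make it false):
is false only for:
  f=False, p=True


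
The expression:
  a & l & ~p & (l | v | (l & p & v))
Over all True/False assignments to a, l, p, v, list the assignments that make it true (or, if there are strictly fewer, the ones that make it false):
is true only for:
  a=True, l=True, p=False, v=False;
  a=True, l=True, p=False, v=True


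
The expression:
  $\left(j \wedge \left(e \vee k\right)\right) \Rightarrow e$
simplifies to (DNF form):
$e \vee \neg j \vee \neg k$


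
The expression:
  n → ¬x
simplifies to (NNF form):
¬n ∨ ¬x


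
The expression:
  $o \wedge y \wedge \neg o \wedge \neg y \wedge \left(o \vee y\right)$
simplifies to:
$\text{False}$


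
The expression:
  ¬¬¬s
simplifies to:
¬s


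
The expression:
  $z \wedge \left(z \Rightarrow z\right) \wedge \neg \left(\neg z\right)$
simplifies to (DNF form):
$z$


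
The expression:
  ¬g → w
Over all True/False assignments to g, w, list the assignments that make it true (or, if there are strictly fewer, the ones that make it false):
is false only for:
  g=False, w=False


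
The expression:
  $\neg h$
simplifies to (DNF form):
$\neg h$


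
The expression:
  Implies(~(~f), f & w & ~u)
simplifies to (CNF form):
(w | ~f) & (~f | ~u)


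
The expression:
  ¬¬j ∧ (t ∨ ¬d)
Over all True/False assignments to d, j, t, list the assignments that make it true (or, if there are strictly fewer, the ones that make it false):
is true only for:
  d=False, j=True, t=False;
  d=False, j=True, t=True;
  d=True, j=True, t=True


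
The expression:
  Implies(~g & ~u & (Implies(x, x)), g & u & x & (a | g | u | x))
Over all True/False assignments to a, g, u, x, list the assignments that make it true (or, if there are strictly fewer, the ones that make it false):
is false only for:
  a=False, g=False, u=False, x=False;
  a=False, g=False, u=False, x=True;
  a=True, g=False, u=False, x=False;
  a=True, g=False, u=False, x=True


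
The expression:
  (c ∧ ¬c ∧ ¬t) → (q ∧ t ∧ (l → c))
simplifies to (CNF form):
True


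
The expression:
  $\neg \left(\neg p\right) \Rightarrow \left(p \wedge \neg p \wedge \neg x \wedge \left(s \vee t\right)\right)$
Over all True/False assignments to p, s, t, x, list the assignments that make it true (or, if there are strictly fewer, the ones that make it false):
is true only for:
  p=False, s=False, t=False, x=False;
  p=False, s=False, t=False, x=True;
  p=False, s=False, t=True, x=False;
  p=False, s=False, t=True, x=True;
  p=False, s=True, t=False, x=False;
  p=False, s=True, t=False, x=True;
  p=False, s=True, t=True, x=False;
  p=False, s=True, t=True, x=True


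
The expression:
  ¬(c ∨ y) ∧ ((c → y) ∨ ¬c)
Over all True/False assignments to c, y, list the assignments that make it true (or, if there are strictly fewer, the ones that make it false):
is true only for:
  c=False, y=False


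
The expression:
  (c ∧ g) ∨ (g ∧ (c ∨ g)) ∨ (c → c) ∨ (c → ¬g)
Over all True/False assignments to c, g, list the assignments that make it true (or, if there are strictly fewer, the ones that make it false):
is always true.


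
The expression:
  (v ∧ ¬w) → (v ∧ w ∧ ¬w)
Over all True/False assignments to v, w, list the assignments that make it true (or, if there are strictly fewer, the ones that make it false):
is false only for:
  v=True, w=False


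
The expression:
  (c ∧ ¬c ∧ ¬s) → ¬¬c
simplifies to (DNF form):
True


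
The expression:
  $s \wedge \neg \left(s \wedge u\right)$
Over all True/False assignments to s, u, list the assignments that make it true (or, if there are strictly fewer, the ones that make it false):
is true only for:
  s=True, u=False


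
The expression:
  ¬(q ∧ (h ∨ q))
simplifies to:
¬q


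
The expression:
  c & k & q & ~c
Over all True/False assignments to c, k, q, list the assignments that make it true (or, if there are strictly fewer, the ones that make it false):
is never true.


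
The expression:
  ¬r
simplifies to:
¬r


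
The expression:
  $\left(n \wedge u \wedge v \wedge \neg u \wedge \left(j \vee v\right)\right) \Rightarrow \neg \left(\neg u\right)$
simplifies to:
$\text{True}$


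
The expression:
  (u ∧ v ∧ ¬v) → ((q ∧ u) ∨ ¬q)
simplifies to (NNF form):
True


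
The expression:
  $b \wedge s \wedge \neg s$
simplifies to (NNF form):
$\text{False}$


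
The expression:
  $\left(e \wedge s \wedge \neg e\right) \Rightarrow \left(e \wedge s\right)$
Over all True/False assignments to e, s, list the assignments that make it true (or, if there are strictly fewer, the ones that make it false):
is always true.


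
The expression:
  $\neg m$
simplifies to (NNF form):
$\neg m$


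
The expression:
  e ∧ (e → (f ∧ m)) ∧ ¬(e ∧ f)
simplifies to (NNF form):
False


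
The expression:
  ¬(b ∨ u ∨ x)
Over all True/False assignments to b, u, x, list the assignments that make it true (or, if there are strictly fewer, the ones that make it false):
is true only for:
  b=False, u=False, x=False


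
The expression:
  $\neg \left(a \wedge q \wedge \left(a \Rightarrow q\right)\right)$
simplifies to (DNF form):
$\neg a \vee \neg q$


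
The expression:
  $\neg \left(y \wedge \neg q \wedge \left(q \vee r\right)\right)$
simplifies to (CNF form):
$q \vee \neg r \vee \neg y$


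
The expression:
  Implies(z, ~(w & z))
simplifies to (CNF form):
~w | ~z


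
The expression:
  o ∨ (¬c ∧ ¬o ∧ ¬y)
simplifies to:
o ∨ (¬c ∧ ¬y)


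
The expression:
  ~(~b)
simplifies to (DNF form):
b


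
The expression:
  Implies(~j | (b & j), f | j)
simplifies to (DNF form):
f | j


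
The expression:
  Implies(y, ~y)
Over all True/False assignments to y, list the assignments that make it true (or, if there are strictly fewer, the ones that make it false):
is true only for:
  y=False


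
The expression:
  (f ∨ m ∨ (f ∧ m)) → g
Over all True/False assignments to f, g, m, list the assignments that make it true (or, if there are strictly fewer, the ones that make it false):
is false only for:
  f=False, g=False, m=True;
  f=True, g=False, m=False;
  f=True, g=False, m=True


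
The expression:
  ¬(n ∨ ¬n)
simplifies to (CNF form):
False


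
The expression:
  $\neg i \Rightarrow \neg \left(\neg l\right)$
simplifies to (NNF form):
$i \vee l$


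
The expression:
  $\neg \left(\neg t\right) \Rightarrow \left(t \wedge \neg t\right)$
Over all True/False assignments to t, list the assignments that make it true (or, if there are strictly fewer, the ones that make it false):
is true only for:
  t=False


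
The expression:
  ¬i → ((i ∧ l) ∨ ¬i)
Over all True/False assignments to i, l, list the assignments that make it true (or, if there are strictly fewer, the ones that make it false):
is always true.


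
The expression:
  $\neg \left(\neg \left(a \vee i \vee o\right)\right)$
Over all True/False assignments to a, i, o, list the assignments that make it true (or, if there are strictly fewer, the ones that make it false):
is false only for:
  a=False, i=False, o=False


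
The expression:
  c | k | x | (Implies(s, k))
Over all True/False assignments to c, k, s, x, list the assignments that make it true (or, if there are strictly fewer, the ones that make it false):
is false only for:
  c=False, k=False, s=True, x=False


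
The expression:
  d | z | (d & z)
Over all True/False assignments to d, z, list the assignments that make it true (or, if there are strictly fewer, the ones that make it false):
is false only for:
  d=False, z=False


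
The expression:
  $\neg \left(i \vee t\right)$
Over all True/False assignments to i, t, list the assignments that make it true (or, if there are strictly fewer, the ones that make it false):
is true only for:
  i=False, t=False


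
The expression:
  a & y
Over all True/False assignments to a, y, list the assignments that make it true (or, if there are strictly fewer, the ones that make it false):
is true only for:
  a=True, y=True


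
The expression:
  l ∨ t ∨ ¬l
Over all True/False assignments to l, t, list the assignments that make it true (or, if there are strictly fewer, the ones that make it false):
is always true.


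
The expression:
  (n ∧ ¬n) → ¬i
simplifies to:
True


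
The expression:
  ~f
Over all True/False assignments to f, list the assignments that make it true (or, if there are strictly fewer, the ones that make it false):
is true only for:
  f=False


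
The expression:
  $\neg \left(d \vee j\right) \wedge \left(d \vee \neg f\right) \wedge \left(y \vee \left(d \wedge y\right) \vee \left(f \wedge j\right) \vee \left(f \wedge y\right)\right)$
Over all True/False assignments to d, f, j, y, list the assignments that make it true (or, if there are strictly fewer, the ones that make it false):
is true only for:
  d=False, f=False, j=False, y=True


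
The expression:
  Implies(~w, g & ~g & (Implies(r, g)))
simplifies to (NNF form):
w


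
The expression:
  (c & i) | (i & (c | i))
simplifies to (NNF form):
i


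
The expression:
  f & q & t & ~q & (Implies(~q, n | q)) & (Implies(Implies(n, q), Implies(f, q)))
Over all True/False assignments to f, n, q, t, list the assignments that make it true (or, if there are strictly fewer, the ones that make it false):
is never true.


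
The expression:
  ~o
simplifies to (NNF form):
~o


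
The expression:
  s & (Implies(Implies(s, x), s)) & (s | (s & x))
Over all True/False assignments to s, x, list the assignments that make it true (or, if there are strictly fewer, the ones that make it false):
is true only for:
  s=True, x=False;
  s=True, x=True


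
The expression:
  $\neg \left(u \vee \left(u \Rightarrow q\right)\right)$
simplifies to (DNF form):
$\text{False}$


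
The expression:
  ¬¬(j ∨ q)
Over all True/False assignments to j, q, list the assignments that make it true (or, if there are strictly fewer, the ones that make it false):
is false only for:
  j=False, q=False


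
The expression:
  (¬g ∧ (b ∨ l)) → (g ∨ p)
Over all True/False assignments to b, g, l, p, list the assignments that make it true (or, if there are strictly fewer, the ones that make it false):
is false only for:
  b=False, g=False, l=True, p=False;
  b=True, g=False, l=False, p=False;
  b=True, g=False, l=True, p=False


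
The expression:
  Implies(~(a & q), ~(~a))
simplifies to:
a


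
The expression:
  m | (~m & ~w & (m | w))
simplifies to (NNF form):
m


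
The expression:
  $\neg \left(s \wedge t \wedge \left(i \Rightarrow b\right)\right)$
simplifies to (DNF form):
$\left(i \wedge \neg b\right) \vee \neg s \vee \neg t$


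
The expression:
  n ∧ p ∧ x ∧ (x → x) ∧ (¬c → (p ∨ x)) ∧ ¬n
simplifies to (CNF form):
False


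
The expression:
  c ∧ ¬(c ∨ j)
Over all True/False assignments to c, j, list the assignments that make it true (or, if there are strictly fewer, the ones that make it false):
is never true.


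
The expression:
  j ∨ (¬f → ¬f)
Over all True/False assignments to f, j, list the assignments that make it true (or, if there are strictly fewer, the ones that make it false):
is always true.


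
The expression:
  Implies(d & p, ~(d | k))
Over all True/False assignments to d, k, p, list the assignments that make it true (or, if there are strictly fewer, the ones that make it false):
is false only for:
  d=True, k=False, p=True;
  d=True, k=True, p=True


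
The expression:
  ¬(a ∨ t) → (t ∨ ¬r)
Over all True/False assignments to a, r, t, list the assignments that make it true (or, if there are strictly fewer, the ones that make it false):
is false only for:
  a=False, r=True, t=False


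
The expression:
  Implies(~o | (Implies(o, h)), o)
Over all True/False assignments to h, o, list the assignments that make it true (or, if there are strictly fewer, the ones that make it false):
is true only for:
  h=False, o=True;
  h=True, o=True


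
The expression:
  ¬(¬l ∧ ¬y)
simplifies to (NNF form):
l ∨ y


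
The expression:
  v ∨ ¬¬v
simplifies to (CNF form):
v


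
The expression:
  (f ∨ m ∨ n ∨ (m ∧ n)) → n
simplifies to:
n ∨ (¬f ∧ ¬m)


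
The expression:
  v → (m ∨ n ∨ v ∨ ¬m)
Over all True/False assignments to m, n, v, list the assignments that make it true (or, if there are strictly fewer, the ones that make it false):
is always true.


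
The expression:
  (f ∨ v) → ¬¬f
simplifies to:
f ∨ ¬v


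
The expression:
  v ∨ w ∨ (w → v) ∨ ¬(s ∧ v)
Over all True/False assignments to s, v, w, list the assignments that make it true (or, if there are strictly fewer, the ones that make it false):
is always true.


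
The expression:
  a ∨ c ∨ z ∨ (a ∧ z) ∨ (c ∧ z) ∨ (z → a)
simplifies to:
True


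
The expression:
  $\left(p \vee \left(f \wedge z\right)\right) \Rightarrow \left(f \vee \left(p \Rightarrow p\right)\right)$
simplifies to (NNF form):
$\text{True}$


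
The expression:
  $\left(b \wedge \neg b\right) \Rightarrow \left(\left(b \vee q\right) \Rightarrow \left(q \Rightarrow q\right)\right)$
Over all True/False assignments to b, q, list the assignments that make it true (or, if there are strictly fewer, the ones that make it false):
is always true.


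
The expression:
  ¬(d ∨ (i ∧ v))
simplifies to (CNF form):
¬d ∧ (¬i ∨ ¬v)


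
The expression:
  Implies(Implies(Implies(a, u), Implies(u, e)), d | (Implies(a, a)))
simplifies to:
True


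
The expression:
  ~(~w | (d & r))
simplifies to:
w & (~d | ~r)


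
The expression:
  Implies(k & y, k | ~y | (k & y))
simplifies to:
True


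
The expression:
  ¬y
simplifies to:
¬y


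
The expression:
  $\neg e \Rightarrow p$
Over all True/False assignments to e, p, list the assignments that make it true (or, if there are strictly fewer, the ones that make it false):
is false only for:
  e=False, p=False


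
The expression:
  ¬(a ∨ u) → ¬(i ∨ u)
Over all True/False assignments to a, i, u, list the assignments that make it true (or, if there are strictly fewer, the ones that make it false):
is false only for:
  a=False, i=True, u=False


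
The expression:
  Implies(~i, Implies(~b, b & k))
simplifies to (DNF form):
b | i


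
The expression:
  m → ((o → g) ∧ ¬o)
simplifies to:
¬m ∨ ¬o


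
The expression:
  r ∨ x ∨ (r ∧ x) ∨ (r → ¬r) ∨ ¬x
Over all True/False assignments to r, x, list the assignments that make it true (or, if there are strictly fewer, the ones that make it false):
is always true.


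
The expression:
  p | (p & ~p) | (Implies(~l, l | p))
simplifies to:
l | p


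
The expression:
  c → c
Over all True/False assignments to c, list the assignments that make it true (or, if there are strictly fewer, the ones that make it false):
is always true.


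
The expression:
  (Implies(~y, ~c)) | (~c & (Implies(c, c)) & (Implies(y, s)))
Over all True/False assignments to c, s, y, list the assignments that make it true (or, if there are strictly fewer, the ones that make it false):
is false only for:
  c=True, s=False, y=False;
  c=True, s=True, y=False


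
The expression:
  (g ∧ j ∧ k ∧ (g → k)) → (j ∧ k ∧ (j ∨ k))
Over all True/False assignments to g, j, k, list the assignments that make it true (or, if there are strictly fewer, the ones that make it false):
is always true.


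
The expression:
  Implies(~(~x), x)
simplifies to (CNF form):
True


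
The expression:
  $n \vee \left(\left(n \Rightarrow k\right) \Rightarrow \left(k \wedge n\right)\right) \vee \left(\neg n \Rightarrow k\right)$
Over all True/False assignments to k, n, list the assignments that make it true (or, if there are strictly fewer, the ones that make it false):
is false only for:
  k=False, n=False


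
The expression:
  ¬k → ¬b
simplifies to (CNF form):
k ∨ ¬b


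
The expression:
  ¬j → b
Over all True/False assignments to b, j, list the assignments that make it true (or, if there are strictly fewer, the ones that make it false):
is false only for:
  b=False, j=False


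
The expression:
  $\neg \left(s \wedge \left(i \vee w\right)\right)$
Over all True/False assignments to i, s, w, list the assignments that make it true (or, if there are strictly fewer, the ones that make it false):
is false only for:
  i=False, s=True, w=True;
  i=True, s=True, w=False;
  i=True, s=True, w=True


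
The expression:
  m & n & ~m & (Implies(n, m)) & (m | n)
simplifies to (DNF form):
False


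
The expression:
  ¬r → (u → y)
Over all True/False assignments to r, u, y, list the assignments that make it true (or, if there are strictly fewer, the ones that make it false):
is false only for:
  r=False, u=True, y=False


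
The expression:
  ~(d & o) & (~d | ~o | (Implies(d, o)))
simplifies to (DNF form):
~d | ~o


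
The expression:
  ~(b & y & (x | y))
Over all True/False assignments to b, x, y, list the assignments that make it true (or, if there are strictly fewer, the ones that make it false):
is false only for:
  b=True, x=False, y=True;
  b=True, x=True, y=True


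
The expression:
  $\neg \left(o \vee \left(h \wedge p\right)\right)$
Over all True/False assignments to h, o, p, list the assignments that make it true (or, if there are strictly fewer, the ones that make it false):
is true only for:
  h=False, o=False, p=False;
  h=False, o=False, p=True;
  h=True, o=False, p=False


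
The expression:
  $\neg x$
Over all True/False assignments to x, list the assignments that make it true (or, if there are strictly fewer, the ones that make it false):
is true only for:
  x=False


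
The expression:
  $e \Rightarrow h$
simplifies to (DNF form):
$h \vee \neg e$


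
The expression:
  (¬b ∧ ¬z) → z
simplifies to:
b ∨ z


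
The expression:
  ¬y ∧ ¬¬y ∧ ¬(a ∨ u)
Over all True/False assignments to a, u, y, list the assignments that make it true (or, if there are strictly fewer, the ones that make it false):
is never true.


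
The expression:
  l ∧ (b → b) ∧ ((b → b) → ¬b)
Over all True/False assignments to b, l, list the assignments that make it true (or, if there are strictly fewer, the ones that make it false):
is true only for:
  b=False, l=True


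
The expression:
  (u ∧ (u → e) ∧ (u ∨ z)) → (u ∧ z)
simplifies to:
z ∨ ¬e ∨ ¬u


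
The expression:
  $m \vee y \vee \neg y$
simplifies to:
$\text{True}$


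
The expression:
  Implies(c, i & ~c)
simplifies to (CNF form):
~c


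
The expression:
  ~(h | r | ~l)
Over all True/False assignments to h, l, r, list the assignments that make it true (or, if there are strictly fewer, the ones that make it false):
is true only for:
  h=False, l=True, r=False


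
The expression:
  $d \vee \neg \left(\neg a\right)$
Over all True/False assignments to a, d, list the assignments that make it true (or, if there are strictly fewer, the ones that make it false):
is false only for:
  a=False, d=False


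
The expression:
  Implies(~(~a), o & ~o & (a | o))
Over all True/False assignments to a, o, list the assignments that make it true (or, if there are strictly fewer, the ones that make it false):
is true only for:
  a=False, o=False;
  a=False, o=True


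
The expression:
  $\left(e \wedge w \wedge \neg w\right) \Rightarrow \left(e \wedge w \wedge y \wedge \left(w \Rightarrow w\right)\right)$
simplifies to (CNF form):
$\text{True}$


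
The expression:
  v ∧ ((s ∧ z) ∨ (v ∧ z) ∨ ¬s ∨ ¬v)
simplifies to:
v ∧ (z ∨ ¬s)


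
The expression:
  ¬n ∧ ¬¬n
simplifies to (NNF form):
False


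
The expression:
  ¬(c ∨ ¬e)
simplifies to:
e ∧ ¬c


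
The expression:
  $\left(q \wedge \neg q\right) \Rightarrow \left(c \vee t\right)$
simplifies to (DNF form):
$\text{True}$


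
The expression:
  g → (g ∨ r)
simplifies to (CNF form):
True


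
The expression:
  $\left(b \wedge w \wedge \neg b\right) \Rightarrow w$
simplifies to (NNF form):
$\text{True}$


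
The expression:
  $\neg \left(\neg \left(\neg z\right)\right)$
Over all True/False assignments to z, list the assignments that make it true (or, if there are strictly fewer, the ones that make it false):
is true only for:
  z=False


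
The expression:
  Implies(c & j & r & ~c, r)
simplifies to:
True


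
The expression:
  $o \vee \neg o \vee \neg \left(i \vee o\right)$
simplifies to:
$\text{True}$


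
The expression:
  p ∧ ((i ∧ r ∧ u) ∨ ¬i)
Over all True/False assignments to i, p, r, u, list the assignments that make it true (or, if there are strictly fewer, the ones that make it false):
is true only for:
  i=False, p=True, r=False, u=False;
  i=False, p=True, r=False, u=True;
  i=False, p=True, r=True, u=False;
  i=False, p=True, r=True, u=True;
  i=True, p=True, r=True, u=True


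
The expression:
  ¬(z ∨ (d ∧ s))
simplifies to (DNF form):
(¬d ∧ ¬z) ∨ (¬s ∧ ¬z)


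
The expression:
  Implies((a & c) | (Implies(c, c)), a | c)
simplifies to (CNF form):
a | c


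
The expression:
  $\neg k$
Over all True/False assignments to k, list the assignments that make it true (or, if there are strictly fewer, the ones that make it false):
is true only for:
  k=False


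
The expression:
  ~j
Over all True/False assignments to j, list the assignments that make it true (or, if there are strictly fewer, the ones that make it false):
is true only for:
  j=False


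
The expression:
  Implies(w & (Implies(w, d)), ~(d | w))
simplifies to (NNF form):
~d | ~w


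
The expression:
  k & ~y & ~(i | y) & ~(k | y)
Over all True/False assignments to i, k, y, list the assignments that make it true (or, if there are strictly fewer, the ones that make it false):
is never true.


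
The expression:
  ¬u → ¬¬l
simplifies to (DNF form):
l ∨ u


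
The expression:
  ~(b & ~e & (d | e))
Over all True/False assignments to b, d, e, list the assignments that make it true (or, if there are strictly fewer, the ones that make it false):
is false only for:
  b=True, d=True, e=False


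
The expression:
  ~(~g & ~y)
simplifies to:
g | y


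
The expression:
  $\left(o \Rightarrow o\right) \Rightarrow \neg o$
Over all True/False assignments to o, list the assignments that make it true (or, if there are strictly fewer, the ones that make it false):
is true only for:
  o=False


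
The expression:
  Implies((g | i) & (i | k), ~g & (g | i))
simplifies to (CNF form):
(~g | ~i) & (~g | ~k)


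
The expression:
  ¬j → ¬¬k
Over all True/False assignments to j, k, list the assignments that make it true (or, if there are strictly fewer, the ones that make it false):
is false only for:
  j=False, k=False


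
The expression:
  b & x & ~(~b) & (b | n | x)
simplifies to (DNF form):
b & x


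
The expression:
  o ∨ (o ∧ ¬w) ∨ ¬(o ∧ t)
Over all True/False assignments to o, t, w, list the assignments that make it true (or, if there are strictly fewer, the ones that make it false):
is always true.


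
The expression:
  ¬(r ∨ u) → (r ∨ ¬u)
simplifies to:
True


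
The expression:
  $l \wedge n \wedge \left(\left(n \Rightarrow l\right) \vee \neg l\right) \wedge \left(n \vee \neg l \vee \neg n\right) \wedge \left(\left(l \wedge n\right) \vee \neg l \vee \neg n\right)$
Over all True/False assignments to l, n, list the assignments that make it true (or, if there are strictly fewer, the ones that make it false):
is true only for:
  l=True, n=True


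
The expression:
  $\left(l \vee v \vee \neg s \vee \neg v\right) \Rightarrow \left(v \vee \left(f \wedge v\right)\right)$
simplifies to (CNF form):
$v$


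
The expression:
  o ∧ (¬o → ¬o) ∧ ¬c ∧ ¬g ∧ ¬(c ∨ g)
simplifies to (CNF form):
o ∧ ¬c ∧ ¬g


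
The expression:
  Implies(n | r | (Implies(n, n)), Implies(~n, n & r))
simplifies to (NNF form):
n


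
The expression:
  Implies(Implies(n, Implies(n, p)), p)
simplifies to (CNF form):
n | p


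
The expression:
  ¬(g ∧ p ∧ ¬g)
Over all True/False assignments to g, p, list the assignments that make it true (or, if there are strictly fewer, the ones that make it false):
is always true.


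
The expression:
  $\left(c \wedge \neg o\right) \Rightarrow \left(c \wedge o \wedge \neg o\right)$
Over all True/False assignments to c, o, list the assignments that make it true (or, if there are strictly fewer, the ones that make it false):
is false only for:
  c=True, o=False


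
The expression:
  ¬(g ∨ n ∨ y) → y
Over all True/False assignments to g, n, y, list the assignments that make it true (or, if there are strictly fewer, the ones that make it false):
is false only for:
  g=False, n=False, y=False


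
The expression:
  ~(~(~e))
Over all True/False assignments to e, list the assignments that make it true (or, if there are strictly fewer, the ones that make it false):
is true only for:
  e=False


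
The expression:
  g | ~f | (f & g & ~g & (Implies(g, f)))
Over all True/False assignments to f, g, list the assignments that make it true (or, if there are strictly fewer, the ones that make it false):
is false only for:
  f=True, g=False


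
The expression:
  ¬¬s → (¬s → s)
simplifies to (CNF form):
True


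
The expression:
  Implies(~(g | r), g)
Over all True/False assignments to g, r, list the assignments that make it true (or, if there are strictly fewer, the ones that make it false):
is false only for:
  g=False, r=False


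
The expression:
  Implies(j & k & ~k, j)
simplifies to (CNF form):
True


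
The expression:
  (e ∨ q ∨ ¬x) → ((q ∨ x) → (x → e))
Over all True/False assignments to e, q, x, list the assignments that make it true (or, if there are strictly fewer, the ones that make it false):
is false only for:
  e=False, q=True, x=True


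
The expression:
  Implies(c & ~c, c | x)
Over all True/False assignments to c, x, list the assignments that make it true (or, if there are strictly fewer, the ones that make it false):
is always true.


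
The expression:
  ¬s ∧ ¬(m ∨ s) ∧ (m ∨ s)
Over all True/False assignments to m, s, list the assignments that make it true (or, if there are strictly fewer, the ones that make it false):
is never true.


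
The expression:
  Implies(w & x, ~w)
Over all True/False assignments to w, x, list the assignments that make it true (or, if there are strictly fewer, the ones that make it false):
is false only for:
  w=True, x=True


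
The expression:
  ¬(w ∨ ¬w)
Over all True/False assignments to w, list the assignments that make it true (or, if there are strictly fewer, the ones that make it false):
is never true.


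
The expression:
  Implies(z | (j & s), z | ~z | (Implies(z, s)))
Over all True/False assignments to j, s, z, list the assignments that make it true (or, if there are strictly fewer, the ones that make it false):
is always true.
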